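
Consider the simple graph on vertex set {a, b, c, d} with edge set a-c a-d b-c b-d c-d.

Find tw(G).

A width-2 tree decomposition is:
Bags: B1 = {b, c, d}  B2 = {a, c, d}
Tree: B1–B2
Every bag has size at most 3, so the width is 3 − 1 = 2 and tw(G) ≤ 2. On the other hand G contains the 3-clique {a, c, d}. A clique must lie in a single bag of any decomposition, so no decomposition can have width below 2. The upper and lower bounds meet at 2, so that is the treewidth.

2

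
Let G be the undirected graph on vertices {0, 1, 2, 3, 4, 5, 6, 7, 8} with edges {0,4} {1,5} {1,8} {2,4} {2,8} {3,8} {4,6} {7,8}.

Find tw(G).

1

A width-1 tree decomposition is:
Bags: B1 = {2, 4}  B2 = {4, 6}  B3 = {2, 8}  B4 = {1, 8}  B5 = {1, 5}  B6 = {7, 8}  B7 = {0, 4}  B8 = {3, 8}
Tree: B1–B2, B1–B3, B3–B4, B4–B5, B3–B6, B1–B7, B4–B8
Each bag holds 2 vertices, so the decomposition has width 1, which upper-bounds the treewidth. G has an edge, so its treewidth is at least 1. Combining the bounds, tw(G) = 1.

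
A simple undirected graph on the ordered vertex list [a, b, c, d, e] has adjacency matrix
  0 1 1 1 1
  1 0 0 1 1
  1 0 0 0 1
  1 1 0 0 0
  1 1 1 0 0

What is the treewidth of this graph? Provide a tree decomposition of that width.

Each bag holds 3 vertices, so the decomposition has width 2, which upper-bounds the treewidth. Conversely, {a, b, d} is a clique of size 3, and the vertices of any clique must share a bag in every tree decomposition; so some bag has ≥ 3 vertices and tw(G) ≥ 2. The upper and lower bounds meet at 2, so that is the treewidth.

Treewidth 2.
Bags: B1 = {a, b, e}  B2 = {a, b, d}  B3 = {a, c, e}
Tree: B1–B2, B1–B3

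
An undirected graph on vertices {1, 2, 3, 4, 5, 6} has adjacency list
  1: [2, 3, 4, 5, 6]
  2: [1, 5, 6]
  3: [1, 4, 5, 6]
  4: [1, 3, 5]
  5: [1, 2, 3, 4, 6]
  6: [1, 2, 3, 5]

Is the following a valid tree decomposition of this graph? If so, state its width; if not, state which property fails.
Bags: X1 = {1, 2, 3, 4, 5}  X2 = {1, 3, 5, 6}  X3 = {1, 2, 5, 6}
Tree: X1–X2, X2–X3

No — bags containing vertex 2 are not connected in the tree.

A tree decomposition must satisfy three properties: every vertex lies in some bag; for every edge, both endpoints lie together in some bag; and for every vertex, the bags containing it form a connected subtree. Here bags containing vertex 2 are not connected in the tree, so the decomposition is invalid.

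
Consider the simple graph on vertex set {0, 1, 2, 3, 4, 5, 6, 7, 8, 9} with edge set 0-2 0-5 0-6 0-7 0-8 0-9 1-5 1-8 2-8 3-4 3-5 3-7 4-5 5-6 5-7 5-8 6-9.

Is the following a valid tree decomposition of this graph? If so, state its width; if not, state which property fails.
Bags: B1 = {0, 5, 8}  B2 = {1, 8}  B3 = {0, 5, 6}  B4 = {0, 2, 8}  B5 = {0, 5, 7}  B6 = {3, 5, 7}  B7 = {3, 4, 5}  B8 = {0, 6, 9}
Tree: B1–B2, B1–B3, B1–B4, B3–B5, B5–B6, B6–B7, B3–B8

No — edge (5,1) lies in no bag.

A tree decomposition must satisfy three properties: every vertex lies in some bag; for every edge, both endpoints lie together in some bag; and for every vertex, the bags containing it form a connected subtree. Here edge (5,1) lies in no bag, so the decomposition is invalid.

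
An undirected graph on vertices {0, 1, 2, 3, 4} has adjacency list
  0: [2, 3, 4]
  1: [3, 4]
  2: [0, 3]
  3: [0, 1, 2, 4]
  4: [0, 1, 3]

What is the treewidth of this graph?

A width-2 tree decomposition is:
Bags: B1 = {0, 3, 4}  B2 = {0, 2, 3}  B3 = {1, 3, 4}
Tree: B1–B2, B1–B3
The largest bag has 3 vertices, giving width 2; this decomposition certifies tw(G) ≤ 2. For the lower bound, the 3 vertices {0, 2, 3} are pairwise adjacent, and any tree decomposition puts a clique entirely inside one bag — forcing width ≥ 2. Therefore the treewidth is 2.

2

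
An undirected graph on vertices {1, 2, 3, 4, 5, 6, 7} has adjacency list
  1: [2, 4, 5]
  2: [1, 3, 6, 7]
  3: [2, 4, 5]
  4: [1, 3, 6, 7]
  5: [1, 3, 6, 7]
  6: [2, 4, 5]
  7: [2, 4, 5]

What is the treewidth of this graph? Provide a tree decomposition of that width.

Treewidth 3.
One optimal decomposition is:
Bags: B1 = {1, 2, 4, 5}  B2 = {2, 4, 5, 6}  B3 = {2, 3, 4, 5}  B4 = {2, 4, 5, 7}
Tree: B1–B2, B2–B3, B3–B4

Every bag has size at most 4, so the width is 4 − 1 = 3 and tw(G) ≤ 3. For the lower bound: the 4 vertex sets {1,2}, {5,6}, {4}, {3} are disjoint, each induces a connected subgraph, and every pair is joined by at least one edge of G. Contracting each set to a single vertex therefore yields K_{4} as a minor, and since treewidth is minor-monotone, tw(G) ≥ tw(K_{4}) = 3. The upper and lower bounds meet at 3, so that is the treewidth.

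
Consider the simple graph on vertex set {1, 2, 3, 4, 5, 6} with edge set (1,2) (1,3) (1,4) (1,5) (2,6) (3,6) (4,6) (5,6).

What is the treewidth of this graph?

2

A width-2 tree decomposition is:
Bags: B1 = {1, 2, 6}  B2 = {1, 5, 6}  B3 = {1, 3, 6}  B4 = {1, 4, 6}
Tree: B1–B2, B2–B3, B3–B4
Each bag holds 3 vertices, so the decomposition has width 2, which upper-bounds the treewidth. The edges 2–1–5–6–2 form a cycle, so G is not a tree and its treewidth is at least 2. Therefore the treewidth is 2.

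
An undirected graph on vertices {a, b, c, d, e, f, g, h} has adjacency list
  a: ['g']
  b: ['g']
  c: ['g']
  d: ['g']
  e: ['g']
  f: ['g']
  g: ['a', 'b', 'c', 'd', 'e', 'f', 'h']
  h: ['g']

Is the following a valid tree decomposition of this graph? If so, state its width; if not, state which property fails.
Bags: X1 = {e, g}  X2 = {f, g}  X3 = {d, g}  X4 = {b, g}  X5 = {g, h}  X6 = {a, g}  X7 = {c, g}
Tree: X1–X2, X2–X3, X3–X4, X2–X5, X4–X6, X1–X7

Yes; width 1.

Every vertex of G appears in some bag (union = {a, b, c, d, e, f, g, h}); every edge is covered by a bag; and for each vertex v the set of bags containing v is connected in the bag tree. The decomposition is therefore valid. The largest bag has 2 vertices, so the width is 1.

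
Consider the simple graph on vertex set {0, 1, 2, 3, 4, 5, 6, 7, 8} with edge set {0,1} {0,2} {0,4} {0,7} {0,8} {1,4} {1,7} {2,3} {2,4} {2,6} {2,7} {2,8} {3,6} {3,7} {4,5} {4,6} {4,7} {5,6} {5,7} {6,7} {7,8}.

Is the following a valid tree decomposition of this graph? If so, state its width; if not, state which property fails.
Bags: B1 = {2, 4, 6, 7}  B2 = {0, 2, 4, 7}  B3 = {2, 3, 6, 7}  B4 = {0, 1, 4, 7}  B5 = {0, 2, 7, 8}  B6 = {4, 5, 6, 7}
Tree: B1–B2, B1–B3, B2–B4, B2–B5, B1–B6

Yes; width 3.

Checking the three conditions: (i) the bags cover all of {0, 1, 2, 3, 4, 5, 6, 7, 8}; (ii) for each edge, some bag contains both endpoints; (iii) the bags containing any fixed vertex form a subtree. All hold, so the decomposition is valid with width 4 − 1 = 3.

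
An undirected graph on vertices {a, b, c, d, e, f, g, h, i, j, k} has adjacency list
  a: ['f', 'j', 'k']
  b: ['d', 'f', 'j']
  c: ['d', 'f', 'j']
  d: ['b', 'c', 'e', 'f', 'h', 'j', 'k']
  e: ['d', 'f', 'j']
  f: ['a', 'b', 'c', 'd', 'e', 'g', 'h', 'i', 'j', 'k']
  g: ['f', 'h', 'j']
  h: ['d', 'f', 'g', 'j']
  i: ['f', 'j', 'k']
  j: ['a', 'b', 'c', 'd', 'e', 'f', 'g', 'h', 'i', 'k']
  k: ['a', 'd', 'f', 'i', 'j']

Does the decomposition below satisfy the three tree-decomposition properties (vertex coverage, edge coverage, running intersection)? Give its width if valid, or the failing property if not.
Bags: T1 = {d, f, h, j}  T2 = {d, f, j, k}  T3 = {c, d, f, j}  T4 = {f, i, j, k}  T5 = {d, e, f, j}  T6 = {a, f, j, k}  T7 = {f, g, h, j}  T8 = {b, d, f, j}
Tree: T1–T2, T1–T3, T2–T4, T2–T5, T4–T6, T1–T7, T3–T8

Vertex coverage: the bags together contain {a, b, c, d, e, f, g, h, i, j, k}, the full vertex set. Edge coverage: each edge of G has both endpoints in at least one bag. Running intersection: for every vertex, the bags containing it form a connected subtree. All three properties hold, so this is a valid tree decomposition of width max|bag| − 1 = 3, and hence tw(G) ≤ 3.

Yes; width 3.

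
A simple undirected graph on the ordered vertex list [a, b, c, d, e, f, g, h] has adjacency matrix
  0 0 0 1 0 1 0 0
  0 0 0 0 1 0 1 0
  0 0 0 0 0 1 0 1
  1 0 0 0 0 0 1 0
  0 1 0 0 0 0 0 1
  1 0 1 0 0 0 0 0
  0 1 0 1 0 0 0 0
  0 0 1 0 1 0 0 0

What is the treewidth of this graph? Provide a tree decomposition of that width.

Every bag has size at most 3, so the width is 3 − 1 = 2 and tw(G) ≤ 2. Since h–c–f–a–d–g–b–e–h is a cycle in G, G is not acyclic. Forests are exactly the graphs of treewidth ≤ 1, so tw(G) ≥ 2. The upper and lower bounds meet at 2, so that is the treewidth.

Treewidth 2.
Bags: B1 = {c, f, h}  B2 = {a, f, h}  B3 = {a, d, h}  B4 = {d, g, h}  B5 = {b, g, h}  B6 = {b, e, h}
Tree: B1–B2, B2–B3, B3–B4, B4–B5, B5–B6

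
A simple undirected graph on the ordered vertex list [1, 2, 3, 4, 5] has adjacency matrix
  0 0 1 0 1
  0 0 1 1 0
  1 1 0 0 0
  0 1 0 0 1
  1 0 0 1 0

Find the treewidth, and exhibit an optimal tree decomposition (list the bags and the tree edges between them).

Treewidth 2.
One such decomposition:
Bags: B1 = {1, 4, 5}  B2 = {1, 3, 4}  B3 = {2, 3, 4}
Tree: B1–B2, B2–B3

The largest bag has 3 vertices, giving width 2; this decomposition certifies tw(G) ≤ 2. Since 4–5–1–3–2–4 is a cycle in G, G is not acyclic. Forests are exactly the graphs of treewidth ≤ 1, so tw(G) ≥ 2. The upper and lower bounds meet at 2, so that is the treewidth.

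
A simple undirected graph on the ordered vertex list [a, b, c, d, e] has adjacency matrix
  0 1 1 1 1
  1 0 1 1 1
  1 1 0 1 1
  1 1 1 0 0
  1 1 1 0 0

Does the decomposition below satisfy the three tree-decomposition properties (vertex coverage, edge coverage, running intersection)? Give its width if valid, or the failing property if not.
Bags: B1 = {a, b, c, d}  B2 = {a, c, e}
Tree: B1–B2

No — edge (b,e) lies in no bag.

A tree decomposition must satisfy three properties: every vertex lies in some bag; for every edge, both endpoints lie together in some bag; and for every vertex, the bags containing it form a connected subtree. Here edge (b,e) lies in no bag, so the decomposition is invalid.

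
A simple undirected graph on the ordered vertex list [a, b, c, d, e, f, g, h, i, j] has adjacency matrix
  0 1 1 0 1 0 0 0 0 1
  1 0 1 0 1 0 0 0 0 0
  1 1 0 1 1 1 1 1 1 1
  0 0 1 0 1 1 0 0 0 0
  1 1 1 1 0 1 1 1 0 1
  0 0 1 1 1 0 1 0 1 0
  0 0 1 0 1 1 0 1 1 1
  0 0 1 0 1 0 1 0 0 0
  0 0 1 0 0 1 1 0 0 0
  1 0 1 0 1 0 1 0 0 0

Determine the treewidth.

3

A width-3 tree decomposition is:
Bags: B1 = {c, e, f, g}  B2 = {c, d, e, f}  B3 = {c, f, g, i}  B4 = {c, e, g, j}  B5 = {a, c, e, j}  B6 = {c, e, g, h}  B7 = {a, b, c, e}
Tree: B1–B2, B1–B3, B1–B4, B4–B5, B1–B6, B5–B7
Each bag holds 4 vertices, so the decomposition has width 3, which upper-bounds the treewidth. Conversely, {c, d, e, f} is a clique of size 4, and the vertices of any clique must share a bag in every tree decomposition; so some bag has ≥ 4 vertices and tw(G) ≥ 3. Therefore the treewidth is 3.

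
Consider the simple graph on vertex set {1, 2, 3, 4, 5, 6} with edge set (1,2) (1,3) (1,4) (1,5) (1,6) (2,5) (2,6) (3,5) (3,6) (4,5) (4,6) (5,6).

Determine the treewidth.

3

A width-3 tree decomposition is:
Bags: B1 = {1, 4, 5, 6}  B2 = {1, 3, 5, 6}  B3 = {1, 2, 5, 6}
Tree: B1–B2, B2–B3
Every bag has size at most 4, so the width is 4 − 1 = 3 and tw(G) ≤ 3. On the other hand G contains the 4-clique {1, 2, 5, 6}. A clique must lie in a single bag of any decomposition, so no decomposition can have width below 3. Therefore the treewidth is 3.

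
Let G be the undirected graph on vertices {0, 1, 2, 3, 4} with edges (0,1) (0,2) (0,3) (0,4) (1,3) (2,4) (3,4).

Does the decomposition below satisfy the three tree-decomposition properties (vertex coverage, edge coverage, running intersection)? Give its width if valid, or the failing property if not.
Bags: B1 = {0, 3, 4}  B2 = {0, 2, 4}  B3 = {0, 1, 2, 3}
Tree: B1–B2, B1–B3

A tree decomposition must satisfy three properties: every vertex lies in some bag; for every edge, both endpoints lie together in some bag; and for every vertex, the bags containing it form a connected subtree. Here bags containing vertex 2 are not connected in the tree, so the decomposition is invalid.

No — bags containing vertex 2 are not connected in the tree.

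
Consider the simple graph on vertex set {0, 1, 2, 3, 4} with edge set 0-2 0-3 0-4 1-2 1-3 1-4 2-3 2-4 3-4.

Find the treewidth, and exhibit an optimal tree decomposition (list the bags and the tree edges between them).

The largest bag has 4 vertices, giving width 3; this decomposition certifies tw(G) ≤ 3. For the lower bound, the 4 vertices {0, 2, 3, 4} are pairwise adjacent, and any tree decomposition puts a clique entirely inside one bag — forcing width ≥ 3. Combining the bounds, tw(G) = 3.

Treewidth 3.
One optimal decomposition is:
Bags: B1 = {1, 2, 3, 4}  B2 = {0, 2, 3, 4}
Tree: B1–B2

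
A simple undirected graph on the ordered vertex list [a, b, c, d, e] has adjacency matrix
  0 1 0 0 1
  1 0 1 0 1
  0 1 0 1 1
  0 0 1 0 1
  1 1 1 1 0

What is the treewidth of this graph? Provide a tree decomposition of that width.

Treewidth 2.
One optimal decomposition is:
Bags: B1 = {a, b, e}  B2 = {b, c, e}  B3 = {c, d, e}
Tree: B1–B2, B2–B3

The largest bag has 3 vertices, giving width 2; this decomposition certifies tw(G) ≤ 2. On the other hand G contains the 3-clique {c, d, e}. A clique must lie in a single bag of any decomposition, so no decomposition can have width below 2. Hence tw(G) = 2 exactly.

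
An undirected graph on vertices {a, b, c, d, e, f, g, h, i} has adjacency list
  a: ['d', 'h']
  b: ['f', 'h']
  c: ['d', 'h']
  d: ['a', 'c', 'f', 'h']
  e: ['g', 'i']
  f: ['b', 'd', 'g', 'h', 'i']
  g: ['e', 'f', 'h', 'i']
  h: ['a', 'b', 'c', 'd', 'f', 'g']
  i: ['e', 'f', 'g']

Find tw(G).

A width-2 tree decomposition is:
Bags: B1 = {f, g, h}  B2 = {d, f, h}  B3 = {f, g, i}  B4 = {e, g, i}  B5 = {c, d, h}  B6 = {a, d, h}  B7 = {b, f, h}
Tree: B1–B2, B1–B3, B3–B4, B2–B5, B2–B6, B2–B7
Every bag has size at most 3, so the width is 3 − 1 = 2 and tw(G) ≤ 2. On the other hand G contains the 3-clique {e, g, i}. A clique must lie in a single bag of any decomposition, so no decomposition can have width below 2. The upper and lower bounds meet at 2, so that is the treewidth.

2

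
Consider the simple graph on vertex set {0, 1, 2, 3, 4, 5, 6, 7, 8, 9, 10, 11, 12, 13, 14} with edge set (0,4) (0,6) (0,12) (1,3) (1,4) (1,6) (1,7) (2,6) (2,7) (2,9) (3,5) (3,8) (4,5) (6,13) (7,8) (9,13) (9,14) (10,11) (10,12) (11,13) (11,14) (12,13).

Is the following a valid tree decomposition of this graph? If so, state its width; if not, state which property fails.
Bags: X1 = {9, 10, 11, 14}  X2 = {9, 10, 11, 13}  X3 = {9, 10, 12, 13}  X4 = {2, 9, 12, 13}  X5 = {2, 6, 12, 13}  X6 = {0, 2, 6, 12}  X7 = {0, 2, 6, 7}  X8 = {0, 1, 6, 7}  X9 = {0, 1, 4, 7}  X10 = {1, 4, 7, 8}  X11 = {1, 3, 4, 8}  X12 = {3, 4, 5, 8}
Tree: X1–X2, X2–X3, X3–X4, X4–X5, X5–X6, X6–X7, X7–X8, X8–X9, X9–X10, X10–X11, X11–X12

Vertex coverage: the bags together contain {0, 1, 2, 3, 4, 5, 6, 7, 8, 9, 10, 11, 12, 13, 14}, the full vertex set. Edge coverage: each edge of G has both endpoints in at least one bag. Running intersection: for every vertex, the bags containing it form a connected subtree. All three properties hold, so this is a valid tree decomposition of width max|bag| − 1 = 3, and hence tw(G) ≤ 3.

Yes; width 3.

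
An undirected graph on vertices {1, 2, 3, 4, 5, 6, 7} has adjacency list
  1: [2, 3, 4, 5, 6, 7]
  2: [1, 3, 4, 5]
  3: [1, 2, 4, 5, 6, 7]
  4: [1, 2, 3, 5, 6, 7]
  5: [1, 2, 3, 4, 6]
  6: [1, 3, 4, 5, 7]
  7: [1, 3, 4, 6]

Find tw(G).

4

A width-4 tree decomposition is:
Bags: B1 = {1, 3, 4, 5, 6}  B2 = {1, 2, 3, 4, 5}  B3 = {1, 3, 4, 6, 7}
Tree: B1–B2, B1–B3
Each bag holds 5 vertices, so the decomposition has width 4, which upper-bounds the treewidth. On the other hand G contains the 5-clique {1, 2, 3, 4, 5}. A clique must lie in a single bag of any decomposition, so no decomposition can have width below 4. Hence tw(G) = 4 exactly.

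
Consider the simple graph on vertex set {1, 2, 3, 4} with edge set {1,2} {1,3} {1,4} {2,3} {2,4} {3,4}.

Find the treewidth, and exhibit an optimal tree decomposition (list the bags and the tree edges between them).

With just one bag of size 4, the width is 4 − 1 = 3, so tw(G) ≤ 3. For the lower bound, the 4 vertices {1, 2, 3, 4} are pairwise adjacent, and any tree decomposition puts a clique entirely inside one bag — forcing width ≥ 3. Combining the bounds, tw(G) = 3.

Treewidth 3.
One optimal decomposition is:
Bags: B1 = {1, 2, 3, 4}
Tree: (single bag)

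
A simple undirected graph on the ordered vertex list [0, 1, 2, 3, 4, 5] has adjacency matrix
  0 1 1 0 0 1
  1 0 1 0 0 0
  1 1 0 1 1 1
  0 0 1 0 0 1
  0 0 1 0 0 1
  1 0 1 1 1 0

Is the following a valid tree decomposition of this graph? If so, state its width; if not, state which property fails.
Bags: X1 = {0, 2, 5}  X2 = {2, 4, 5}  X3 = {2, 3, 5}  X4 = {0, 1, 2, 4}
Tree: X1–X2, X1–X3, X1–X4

A tree decomposition must satisfy three properties: every vertex lies in some bag; for every edge, both endpoints lie together in some bag; and for every vertex, the bags containing it form a connected subtree. Here bags containing vertex 4 are not connected in the tree, so the decomposition is invalid.

No — bags containing vertex 4 are not connected in the tree.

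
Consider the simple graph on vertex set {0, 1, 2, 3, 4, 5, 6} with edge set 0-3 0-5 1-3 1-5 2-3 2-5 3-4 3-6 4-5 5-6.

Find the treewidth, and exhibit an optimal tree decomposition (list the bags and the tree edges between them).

Every bag has size at most 3, so the width is 3 − 1 = 2 and tw(G) ≤ 2. The edges 5–6–3–2–5 form a cycle, so G is not a tree and its treewidth is at least 2. Therefore the treewidth is 2.

Treewidth 2.
Bags: B1 = {3, 5, 6}  B2 = {2, 3, 5}  B3 = {0, 3, 5}  B4 = {3, 4, 5}  B5 = {1, 3, 5}
Tree: B1–B2, B2–B3, B3–B4, B4–B5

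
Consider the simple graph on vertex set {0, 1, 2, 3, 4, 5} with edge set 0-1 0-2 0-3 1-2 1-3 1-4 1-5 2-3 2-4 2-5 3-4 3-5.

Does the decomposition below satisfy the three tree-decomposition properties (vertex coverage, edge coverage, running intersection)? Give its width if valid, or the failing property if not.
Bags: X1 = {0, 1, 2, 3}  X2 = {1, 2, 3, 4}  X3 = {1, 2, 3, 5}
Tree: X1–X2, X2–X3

Yes; width 3.

Every vertex of G appears in some bag (union = {0, 1, 2, 3, 4, 5}); every edge is covered by a bag; and for each vertex v the set of bags containing v is connected in the bag tree. The decomposition is therefore valid. The largest bag has 4 vertices, so the width is 3.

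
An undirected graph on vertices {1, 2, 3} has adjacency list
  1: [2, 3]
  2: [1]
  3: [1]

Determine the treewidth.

1

A width-1 tree decomposition is:
Bags: B1 = {1, 3}  B2 = {1, 2}
Tree: B1–B2
Each bag holds 2 vertices, so the decomposition has width 1, which upper-bounds the treewidth. Any graph with an edge has treewidth ≥ 1, and G has the edge 1–3. Combining the bounds, tw(G) = 1.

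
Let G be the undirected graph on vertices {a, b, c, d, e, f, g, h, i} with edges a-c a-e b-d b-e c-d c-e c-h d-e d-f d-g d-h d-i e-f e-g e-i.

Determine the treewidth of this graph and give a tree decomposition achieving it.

Treewidth 2.
One optimal decomposition is:
Bags: B1 = {d, e, f}  B2 = {c, d, e}  B3 = {d, e, g}  B4 = {a, c, e}  B5 = {d, e, i}  B6 = {b, d, e}  B7 = {c, d, h}
Tree: B1–B2, B1–B3, B2–B4, B3–B5, B5–B6, B2–B7

Each bag holds 3 vertices, so the decomposition has width 2, which upper-bounds the treewidth. Conversely, {d, e, f} is a clique of size 3, and the vertices of any clique must share a bag in every tree decomposition; so some bag has ≥ 3 vertices and tw(G) ≥ 2. Therefore the treewidth is 2.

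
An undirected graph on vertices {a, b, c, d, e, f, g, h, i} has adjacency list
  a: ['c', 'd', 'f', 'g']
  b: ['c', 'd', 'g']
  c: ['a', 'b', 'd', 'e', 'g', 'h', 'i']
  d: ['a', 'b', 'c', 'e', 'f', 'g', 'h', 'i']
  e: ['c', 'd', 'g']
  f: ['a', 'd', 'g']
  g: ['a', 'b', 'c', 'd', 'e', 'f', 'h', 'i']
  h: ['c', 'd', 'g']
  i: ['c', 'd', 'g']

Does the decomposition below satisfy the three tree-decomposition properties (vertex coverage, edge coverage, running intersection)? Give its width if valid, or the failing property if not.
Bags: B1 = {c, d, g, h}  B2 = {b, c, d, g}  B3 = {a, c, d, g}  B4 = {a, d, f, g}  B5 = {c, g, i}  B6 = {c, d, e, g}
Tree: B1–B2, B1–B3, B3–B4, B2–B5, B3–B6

A tree decomposition must satisfy three properties: every vertex lies in some bag; for every edge, both endpoints lie together in some bag; and for every vertex, the bags containing it form a connected subtree. Here edge (d,i) lies in no bag, so the decomposition is invalid.

No — edge (d,i) lies in no bag.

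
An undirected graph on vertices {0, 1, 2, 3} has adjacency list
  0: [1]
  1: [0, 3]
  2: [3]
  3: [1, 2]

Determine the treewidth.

A width-1 tree decomposition is:
Bags: B1 = {0, 1}  B2 = {1, 3}  B3 = {2, 3}
Tree: B1–B2, B2–B3
Every bag has size at most 2, so the width is 2 − 1 = 1 and tw(G) ≤ 1. G has an edge, so its treewidth is at least 1. Therefore the treewidth is 1.

1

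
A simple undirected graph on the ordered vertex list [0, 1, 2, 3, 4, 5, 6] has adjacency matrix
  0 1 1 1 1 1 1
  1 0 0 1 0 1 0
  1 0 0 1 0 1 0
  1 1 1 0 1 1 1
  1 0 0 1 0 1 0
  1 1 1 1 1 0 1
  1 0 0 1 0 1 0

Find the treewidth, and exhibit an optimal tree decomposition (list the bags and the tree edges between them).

Treewidth 3.
One such decomposition:
Bags: B1 = {0, 3, 5, 6}  B2 = {0, 2, 3, 5}  B3 = {0, 3, 4, 5}  B4 = {0, 1, 3, 5}
Tree: B1–B2, B1–B3, B1–B4

Every bag has size at most 4, so the width is 4 − 1 = 3 and tw(G) ≤ 3. Conversely, {0, 1, 3, 5} is a clique of size 4, and the vertices of any clique must share a bag in every tree decomposition; so some bag has ≥ 4 vertices and tw(G) ≥ 3. Combining the bounds, tw(G) = 3.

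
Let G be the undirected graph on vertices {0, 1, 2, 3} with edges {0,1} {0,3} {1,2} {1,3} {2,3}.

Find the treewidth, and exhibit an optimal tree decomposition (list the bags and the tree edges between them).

Every bag has size at most 3, so the width is 3 − 1 = 2 and tw(G) ≤ 2. Conversely, {0, 1, 3} is a clique of size 3, and the vertices of any clique must share a bag in every tree decomposition; so some bag has ≥ 3 vertices and tw(G) ≥ 2. Combining the bounds, tw(G) = 2.

Treewidth 2.
One optimal decomposition is:
Bags: B1 = {1, 2, 3}  B2 = {0, 1, 3}
Tree: B1–B2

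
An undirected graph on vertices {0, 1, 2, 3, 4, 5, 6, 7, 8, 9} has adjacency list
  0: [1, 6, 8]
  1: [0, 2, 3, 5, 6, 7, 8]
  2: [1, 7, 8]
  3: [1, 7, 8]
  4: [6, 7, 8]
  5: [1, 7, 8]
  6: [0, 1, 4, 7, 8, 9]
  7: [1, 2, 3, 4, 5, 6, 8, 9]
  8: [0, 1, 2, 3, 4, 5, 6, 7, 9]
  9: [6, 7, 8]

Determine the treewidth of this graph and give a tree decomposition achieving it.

Each bag holds 4 vertices, so the decomposition has width 3, which upper-bounds the treewidth. On the other hand G contains the 4-clique {0, 1, 6, 8}. A clique must lie in a single bag of any decomposition, so no decomposition can have width below 3. The upper and lower bounds meet at 3, so that is the treewidth.

Treewidth 3.
One such decomposition:
Bags: B1 = {6, 7, 8, 9}  B2 = {1, 6, 7, 8}  B3 = {4, 6, 7, 8}  B4 = {1, 3, 7, 8}  B5 = {1, 2, 7, 8}  B6 = {1, 5, 7, 8}  B7 = {0, 1, 6, 8}
Tree: B1–B2, B2–B3, B2–B4, B2–B5, B4–B6, B2–B7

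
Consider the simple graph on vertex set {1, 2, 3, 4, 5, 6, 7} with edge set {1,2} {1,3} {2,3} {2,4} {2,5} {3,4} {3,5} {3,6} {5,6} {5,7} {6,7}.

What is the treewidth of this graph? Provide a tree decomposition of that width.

Every bag has size at most 3, so the width is 3 − 1 = 2 and tw(G) ≤ 2. For the lower bound, the 3 vertices {1, 2, 3} are pairwise adjacent, and any tree decomposition puts a clique entirely inside one bag — forcing width ≥ 2. The upper and lower bounds meet at 2, so that is the treewidth.

Treewidth 2.
One such decomposition:
Bags: B1 = {2, 3, 5}  B2 = {3, 5, 6}  B3 = {5, 6, 7}  B4 = {1, 2, 3}  B5 = {2, 3, 4}
Tree: B1–B2, B2–B3, B1–B4, B1–B5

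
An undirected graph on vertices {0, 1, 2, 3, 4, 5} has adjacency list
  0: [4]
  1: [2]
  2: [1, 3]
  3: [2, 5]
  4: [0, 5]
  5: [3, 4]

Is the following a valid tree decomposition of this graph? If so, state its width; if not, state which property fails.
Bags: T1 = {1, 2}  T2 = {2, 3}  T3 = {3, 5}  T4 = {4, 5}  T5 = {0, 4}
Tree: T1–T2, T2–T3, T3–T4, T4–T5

Yes; width 1.

Vertex coverage: the bags together contain {0, 1, 2, 3, 4, 5}, the full vertex set. Edge coverage: each edge of G has both endpoints in at least one bag. Running intersection: for every vertex, the bags containing it form a connected subtree. All three properties hold, so this is a valid tree decomposition of width max|bag| − 1 = 1, and hence tw(G) ≤ 1.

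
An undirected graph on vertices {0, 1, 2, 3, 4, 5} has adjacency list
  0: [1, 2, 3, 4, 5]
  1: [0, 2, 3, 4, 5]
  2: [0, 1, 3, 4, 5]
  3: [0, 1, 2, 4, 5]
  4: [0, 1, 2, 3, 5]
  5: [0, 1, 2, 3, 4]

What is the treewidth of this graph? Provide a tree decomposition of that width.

A single bag containing all 6 vertices is trivially a valid decomposition of width 5. Conversely, {0, 1, 2, 3, 4, 5} is a clique of size 6, and the vertices of any clique must share a bag in every tree decomposition; so some bag has ≥ 6 vertices and tw(G) ≥ 5. The upper and lower bounds meet at 5, so that is the treewidth.

Treewidth 5.
One such decomposition:
Bags: B1 = {0, 1, 2, 3, 4, 5}
Tree: (single bag)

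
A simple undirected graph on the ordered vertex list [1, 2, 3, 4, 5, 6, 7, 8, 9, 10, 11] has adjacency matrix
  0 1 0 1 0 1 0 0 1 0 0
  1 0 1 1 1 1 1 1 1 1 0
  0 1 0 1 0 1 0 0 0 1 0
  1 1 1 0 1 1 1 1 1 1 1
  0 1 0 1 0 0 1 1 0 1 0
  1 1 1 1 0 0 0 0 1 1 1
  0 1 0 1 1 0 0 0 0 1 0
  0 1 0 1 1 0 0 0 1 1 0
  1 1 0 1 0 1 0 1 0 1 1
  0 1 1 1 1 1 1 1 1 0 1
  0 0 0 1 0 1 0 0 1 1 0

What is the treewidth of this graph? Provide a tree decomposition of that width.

Every bag has size at most 5, so the width is 5 − 1 = 4 and tw(G) ≤ 4. For the lower bound, the 5 vertices {1, 2, 4, 6, 9} are pairwise adjacent, and any tree decomposition puts a clique entirely inside one bag — forcing width ≥ 4. The upper and lower bounds meet at 4, so that is the treewidth.

Treewidth 4.
Bags: B1 = {2, 4, 5, 7, 10}  B2 = {2, 4, 5, 8, 10}  B3 = {2, 4, 8, 9, 10}  B4 = {2, 4, 6, 9, 10}  B5 = {1, 2, 4, 6, 9}  B6 = {4, 6, 9, 10, 11}  B7 = {2, 3, 4, 6, 10}
Tree: B1–B2, B2–B3, B3–B4, B4–B5, B4–B6, B4–B7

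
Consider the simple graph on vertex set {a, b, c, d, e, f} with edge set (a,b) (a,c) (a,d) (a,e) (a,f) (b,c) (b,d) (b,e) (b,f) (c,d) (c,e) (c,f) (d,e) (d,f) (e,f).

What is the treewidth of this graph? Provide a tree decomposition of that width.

With just one bag of size 6, the width is 6 − 1 = 5, so tw(G) ≤ 5. For the lower bound, the 6 vertices {a, b, c, d, e, f} are pairwise adjacent, and any tree decomposition puts a clique entirely inside one bag — forcing width ≥ 5. Hence tw(G) = 5 exactly.

Treewidth 5.
One optimal decomposition is:
Bags: B1 = {a, b, c, d, e, f}
Tree: (single bag)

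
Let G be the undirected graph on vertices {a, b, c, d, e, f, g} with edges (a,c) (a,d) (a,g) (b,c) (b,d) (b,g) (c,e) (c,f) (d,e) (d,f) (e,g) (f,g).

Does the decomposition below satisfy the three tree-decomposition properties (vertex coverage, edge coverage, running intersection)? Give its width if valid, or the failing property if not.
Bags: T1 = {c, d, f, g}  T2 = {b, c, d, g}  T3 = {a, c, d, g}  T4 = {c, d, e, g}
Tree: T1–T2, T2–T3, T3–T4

Yes; width 3.

Every vertex of G appears in some bag (union = {a, b, c, d, e, f, g}); every edge is covered by a bag; and for each vertex v the set of bags containing v is connected in the bag tree. The decomposition is therefore valid. The largest bag has 4 vertices, so the width is 3.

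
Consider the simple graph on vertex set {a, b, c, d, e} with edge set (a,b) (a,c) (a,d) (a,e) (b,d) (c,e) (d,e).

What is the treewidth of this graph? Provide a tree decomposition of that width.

Treewidth 2.
One optimal decomposition is:
Bags: B1 = {a, b, d}  B2 = {a, d, e}  B3 = {a, c, e}
Tree: B1–B2, B2–B3

The largest bag has 3 vertices, giving width 2; this decomposition certifies tw(G) ≤ 2. Conversely, {a, d, e} is a clique of size 3, and the vertices of any clique must share a bag in every tree decomposition; so some bag has ≥ 3 vertices and tw(G) ≥ 2. Therefore the treewidth is 2.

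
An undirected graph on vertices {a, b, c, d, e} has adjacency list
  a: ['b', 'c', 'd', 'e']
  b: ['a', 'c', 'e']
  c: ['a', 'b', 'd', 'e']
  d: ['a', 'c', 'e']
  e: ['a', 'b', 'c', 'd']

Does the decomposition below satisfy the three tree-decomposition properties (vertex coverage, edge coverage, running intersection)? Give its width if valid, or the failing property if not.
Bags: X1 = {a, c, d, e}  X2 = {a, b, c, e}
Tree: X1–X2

Vertex coverage: the bags together contain {a, b, c, d, e}, the full vertex set. Edge coverage: each edge of G has both endpoints in at least one bag. Running intersection: for every vertex, the bags containing it form a connected subtree. All three properties hold, so this is a valid tree decomposition of width max|bag| − 1 = 3, and hence tw(G) ≤ 3.

Yes; width 3.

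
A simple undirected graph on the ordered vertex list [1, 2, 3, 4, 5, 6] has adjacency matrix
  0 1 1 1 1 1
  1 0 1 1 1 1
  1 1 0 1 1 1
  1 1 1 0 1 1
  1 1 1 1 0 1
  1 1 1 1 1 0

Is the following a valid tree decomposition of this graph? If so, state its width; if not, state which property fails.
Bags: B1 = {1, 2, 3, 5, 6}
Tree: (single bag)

A tree decomposition must satisfy three properties: every vertex lies in some bag; for every edge, both endpoints lie together in some bag; and for every vertex, the bags containing it form a connected subtree. Here vertex 4 appears in no bag, so the decomposition is invalid.

No — vertex 4 appears in no bag.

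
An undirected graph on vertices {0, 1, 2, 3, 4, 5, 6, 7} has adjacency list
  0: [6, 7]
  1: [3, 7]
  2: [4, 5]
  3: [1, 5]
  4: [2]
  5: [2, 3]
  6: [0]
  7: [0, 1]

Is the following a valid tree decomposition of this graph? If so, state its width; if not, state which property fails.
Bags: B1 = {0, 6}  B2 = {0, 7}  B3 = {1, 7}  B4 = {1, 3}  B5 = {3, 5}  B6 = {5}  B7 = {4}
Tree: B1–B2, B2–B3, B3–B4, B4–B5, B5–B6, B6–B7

No — vertex 2 appears in no bag.

A tree decomposition must satisfy three properties: every vertex lies in some bag; for every edge, both endpoints lie together in some bag; and for every vertex, the bags containing it form a connected subtree. Here vertex 2 appears in no bag, so the decomposition is invalid.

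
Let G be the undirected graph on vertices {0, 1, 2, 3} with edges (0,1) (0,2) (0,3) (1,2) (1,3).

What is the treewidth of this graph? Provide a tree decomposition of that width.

Treewidth 2.
One such decomposition:
Bags: B1 = {0, 1, 2}  B2 = {0, 1, 3}
Tree: B1–B2

The largest bag has 3 vertices, giving width 2; this decomposition certifies tw(G) ≤ 2. Conversely, {0, 1, 2} is a clique of size 3, and the vertices of any clique must share a bag in every tree decomposition; so some bag has ≥ 3 vertices and tw(G) ≥ 2. Therefore the treewidth is 2.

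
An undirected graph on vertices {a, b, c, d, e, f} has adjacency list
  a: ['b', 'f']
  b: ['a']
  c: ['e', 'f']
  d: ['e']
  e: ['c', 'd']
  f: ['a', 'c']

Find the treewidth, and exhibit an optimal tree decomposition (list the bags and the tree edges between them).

The largest bag has 2 vertices, giving width 1; this decomposition certifies tw(G) ≤ 1. G has an edge, so its treewidth is at least 1. The upper and lower bounds meet at 1, so that is the treewidth.

Treewidth 1.
One such decomposition:
Bags: B1 = {c, e}  B2 = {c, f}  B3 = {a, f}  B4 = {d, e}  B5 = {a, b}
Tree: B1–B2, B2–B3, B1–B4, B3–B5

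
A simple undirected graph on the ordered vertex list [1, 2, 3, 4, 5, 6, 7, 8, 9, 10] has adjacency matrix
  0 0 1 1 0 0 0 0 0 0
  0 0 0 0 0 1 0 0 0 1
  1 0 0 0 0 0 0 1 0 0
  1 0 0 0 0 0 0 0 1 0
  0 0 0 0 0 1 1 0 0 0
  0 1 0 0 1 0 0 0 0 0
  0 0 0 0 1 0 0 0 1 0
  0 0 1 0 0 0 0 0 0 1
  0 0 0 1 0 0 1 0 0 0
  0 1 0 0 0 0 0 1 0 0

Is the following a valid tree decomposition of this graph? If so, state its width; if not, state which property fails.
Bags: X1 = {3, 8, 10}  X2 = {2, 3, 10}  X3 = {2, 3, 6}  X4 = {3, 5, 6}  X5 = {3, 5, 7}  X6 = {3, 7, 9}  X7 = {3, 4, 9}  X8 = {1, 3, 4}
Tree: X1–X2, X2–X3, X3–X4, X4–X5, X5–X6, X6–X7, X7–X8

Yes; width 2.

Checking the three conditions: (i) the bags cover all of {1, 2, 3, 4, 5, 6, 7, 8, 9, 10}; (ii) for each edge, some bag contains both endpoints; (iii) the bags containing any fixed vertex form a subtree. All hold, so the decomposition is valid with width 3 − 1 = 2.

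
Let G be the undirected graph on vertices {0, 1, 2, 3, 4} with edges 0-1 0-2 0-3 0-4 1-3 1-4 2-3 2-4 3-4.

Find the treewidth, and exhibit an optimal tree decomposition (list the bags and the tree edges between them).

Each bag holds 4 vertices, so the decomposition has width 3, which upper-bounds the treewidth. On the other hand G contains the 4-clique {0, 1, 3, 4}. A clique must lie in a single bag of any decomposition, so no decomposition can have width below 3. Combining the bounds, tw(G) = 3.

Treewidth 3.
One such decomposition:
Bags: B1 = {0, 2, 3, 4}  B2 = {0, 1, 3, 4}
Tree: B1–B2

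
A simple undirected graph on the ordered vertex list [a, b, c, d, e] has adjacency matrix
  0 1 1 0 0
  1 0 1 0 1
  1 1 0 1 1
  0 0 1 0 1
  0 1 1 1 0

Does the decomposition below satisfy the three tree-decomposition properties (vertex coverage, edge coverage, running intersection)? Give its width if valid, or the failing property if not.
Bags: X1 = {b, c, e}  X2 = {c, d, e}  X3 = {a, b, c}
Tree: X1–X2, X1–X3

Yes; width 2.

Every vertex of G appears in some bag (union = {a, b, c, d, e}); every edge is covered by a bag; and for each vertex v the set of bags containing v is connected in the bag tree. The decomposition is therefore valid. The largest bag has 3 vertices, so the width is 2.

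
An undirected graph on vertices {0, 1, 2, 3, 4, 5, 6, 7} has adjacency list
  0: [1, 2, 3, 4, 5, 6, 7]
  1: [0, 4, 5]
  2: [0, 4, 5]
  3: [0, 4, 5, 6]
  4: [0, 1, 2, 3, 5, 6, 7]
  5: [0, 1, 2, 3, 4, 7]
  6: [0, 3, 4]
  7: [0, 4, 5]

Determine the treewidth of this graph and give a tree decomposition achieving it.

Each bag holds 4 vertices, so the decomposition has width 3, which upper-bounds the treewidth. Conversely, {0, 1, 4, 5} is a clique of size 4, and the vertices of any clique must share a bag in every tree decomposition; so some bag has ≥ 4 vertices and tw(G) ≥ 3. Therefore the treewidth is 3.

Treewidth 3.
One such decomposition:
Bags: B1 = {0, 3, 4, 5}  B2 = {0, 4, 5, 7}  B3 = {0, 1, 4, 5}  B4 = {0, 3, 4, 6}  B5 = {0, 2, 4, 5}
Tree: B1–B2, B1–B3, B1–B4, B3–B5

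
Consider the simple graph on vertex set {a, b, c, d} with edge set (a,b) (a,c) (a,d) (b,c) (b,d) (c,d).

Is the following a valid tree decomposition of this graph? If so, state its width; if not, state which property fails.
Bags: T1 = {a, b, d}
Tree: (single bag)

A tree decomposition must satisfy three properties: every vertex lies in some bag; for every edge, both endpoints lie together in some bag; and for every vertex, the bags containing it form a connected subtree. Here vertex c appears in no bag, so the decomposition is invalid.

No — vertex c appears in no bag.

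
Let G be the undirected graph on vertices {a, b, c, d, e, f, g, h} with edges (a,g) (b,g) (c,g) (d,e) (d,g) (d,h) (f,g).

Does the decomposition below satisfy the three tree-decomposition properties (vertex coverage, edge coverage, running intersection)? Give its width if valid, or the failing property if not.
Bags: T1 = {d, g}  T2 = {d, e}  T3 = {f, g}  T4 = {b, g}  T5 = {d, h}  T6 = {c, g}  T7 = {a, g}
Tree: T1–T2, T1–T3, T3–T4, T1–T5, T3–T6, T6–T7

Yes; width 1.

Every vertex of G appears in some bag (union = {a, b, c, d, e, f, g, h}); every edge is covered by a bag; and for each vertex v the set of bags containing v is connected in the bag tree. The decomposition is therefore valid. The largest bag has 2 vertices, so the width is 1.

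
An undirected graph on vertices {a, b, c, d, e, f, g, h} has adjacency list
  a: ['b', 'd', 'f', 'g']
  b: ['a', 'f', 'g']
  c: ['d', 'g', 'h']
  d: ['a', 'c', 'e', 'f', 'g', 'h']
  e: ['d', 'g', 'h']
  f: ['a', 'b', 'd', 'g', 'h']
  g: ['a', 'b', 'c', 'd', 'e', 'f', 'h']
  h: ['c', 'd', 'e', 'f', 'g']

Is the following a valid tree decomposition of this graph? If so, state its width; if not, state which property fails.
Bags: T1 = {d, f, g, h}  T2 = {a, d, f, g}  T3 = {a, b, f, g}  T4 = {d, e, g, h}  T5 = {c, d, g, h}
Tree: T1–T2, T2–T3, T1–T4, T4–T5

Vertex coverage: the bags together contain {a, b, c, d, e, f, g, h}, the full vertex set. Edge coverage: each edge of G has both endpoints in at least one bag. Running intersection: for every vertex, the bags containing it form a connected subtree. All three properties hold, so this is a valid tree decomposition of width max|bag| − 1 = 3, and hence tw(G) ≤ 3.

Yes; width 3.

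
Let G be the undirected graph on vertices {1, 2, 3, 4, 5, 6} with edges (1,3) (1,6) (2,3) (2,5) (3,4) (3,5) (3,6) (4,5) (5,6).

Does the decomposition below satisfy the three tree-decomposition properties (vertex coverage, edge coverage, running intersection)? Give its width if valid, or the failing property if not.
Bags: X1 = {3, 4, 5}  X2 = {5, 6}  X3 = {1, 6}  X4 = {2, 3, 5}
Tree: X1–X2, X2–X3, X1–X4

A tree decomposition must satisfy three properties: every vertex lies in some bag; for every edge, both endpoints lie together in some bag; and for every vertex, the bags containing it form a connected subtree. Here edge (3,6) lies in no bag, so the decomposition is invalid.

No — edge (3,6) lies in no bag.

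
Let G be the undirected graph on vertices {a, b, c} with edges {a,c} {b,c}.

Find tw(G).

A width-1 tree decomposition is:
Bags: B1 = {b, c}  B2 = {a, c}
Tree: B1–B2
Each bag holds 2 vertices, so the decomposition has width 1, which upper-bounds the treewidth. Since G has at least one edge (e.g. b–c), it is not an edgeless graph, so tw(G) ≥ 1. Combining the bounds, tw(G) = 1.

1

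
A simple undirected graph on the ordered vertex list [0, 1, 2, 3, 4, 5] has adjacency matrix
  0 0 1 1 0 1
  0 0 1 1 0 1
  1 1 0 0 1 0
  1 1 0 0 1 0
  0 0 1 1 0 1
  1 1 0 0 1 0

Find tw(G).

A width-3 tree decomposition is:
Bags: B1 = {0, 1, 3, 4}  B2 = {0, 1, 4, 5}  B3 = {0, 1, 2, 4}
Tree: B1–B2, B2–B3
Every bag has size at most 4, so the width is 4 − 1 = 3 and tw(G) ≤ 3. For the lower bound: the 4 vertex sets {1,3}, {0,5}, {4}, {2} are disjoint, each induces a connected subgraph, and every pair is joined by at least one edge of G. Contracting each set to a single vertex therefore yields K_{4} as a minor, and since treewidth is minor-monotone, tw(G) ≥ tw(K_{4}) = 3. The upper and lower bounds meet at 3, so that is the treewidth.

3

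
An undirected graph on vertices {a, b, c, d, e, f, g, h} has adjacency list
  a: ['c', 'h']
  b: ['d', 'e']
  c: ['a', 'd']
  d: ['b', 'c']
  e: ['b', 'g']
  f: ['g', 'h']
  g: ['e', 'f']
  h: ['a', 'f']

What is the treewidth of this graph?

2

A width-2 tree decomposition is:
Bags: B1 = {b, d, e}  B2 = {d, e, g}  B3 = {d, f, g}  B4 = {d, f, h}  B5 = {a, d, h}  B6 = {a, c, d}
Tree: B1–B2, B2–B3, B3–B4, B4–B5, B5–B6
The largest bag has 3 vertices, giving width 2; this decomposition certifies tw(G) ≤ 2. Since d–b–e–g–f–h–a–c–d is a cycle in G, G is not acyclic. Forests are exactly the graphs of treewidth ≤ 1, so tw(G) ≥ 2. The upper and lower bounds meet at 2, so that is the treewidth.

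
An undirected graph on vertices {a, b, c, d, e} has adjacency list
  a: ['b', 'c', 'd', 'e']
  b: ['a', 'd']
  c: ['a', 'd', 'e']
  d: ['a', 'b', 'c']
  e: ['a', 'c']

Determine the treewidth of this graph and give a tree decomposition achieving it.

The largest bag has 3 vertices, giving width 2; this decomposition certifies tw(G) ≤ 2. On the other hand G contains the 3-clique {a, c, d}. A clique must lie in a single bag of any decomposition, so no decomposition can have width below 2. Therefore the treewidth is 2.

Treewidth 2.
One optimal decomposition is:
Bags: B1 = {a, b, d}  B2 = {a, c, d}  B3 = {a, c, e}
Tree: B1–B2, B2–B3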